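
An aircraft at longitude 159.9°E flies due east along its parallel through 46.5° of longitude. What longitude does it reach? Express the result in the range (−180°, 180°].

153.6°W

Start at +159.9°; shift +46.5° → +206.4°.
+206.4° lies outside (−180°, 180°]; subtract 360° → -153.6°.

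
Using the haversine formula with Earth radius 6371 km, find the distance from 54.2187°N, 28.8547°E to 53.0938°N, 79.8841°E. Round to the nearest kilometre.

3291 km

Δλ = 79.8841 − 28.8547 = 51.0294°.
Δφ = 53.0938 − 54.2187 = -1.1249°.
a = sin²(Δφ/2) + cos φ₁ · cos φ₂ · sin²(Δλ/2) = 0.065241.
c = 2·atan2(√a, √(1−a)) = 0.51657 rad → d = 6371·c ≈ 3291.08 km.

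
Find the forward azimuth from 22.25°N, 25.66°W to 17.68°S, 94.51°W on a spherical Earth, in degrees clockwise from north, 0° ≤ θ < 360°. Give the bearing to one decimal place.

245.2°

Δλ = -94.51 − -25.66 = -68.85°.
θ = atan2( sin Δλ · cos φ₂ , cos φ₁ · sin φ₂ − sin φ₁ · cos φ₂ · cos Δλ )
  = atan2(-0.88859, -0.41125) = -114.836° → normalised to [0°, 360°): 245.164°.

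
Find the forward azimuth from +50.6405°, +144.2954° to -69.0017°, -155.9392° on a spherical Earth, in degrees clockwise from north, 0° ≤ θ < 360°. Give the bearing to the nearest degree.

157°

Δλ = -155.9392 − 144.2954 = -300.2346°; wrapped into (−180°, 180°]: 59.7654°.
θ = atan2( sin Δλ · cos φ₂ , cos φ₁ · sin φ₂ − sin φ₁ · cos φ₂ · cos Δλ )
  = atan2(0.30960, -0.73158) = 157.063° → normalised to [0°, 360°): 157.063°.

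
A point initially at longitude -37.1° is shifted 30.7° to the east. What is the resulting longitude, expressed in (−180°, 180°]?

Start at -37.1°; shift +30.7° → -6.4°.
-6.4° already lies in (−180°, 180°].

-6.4°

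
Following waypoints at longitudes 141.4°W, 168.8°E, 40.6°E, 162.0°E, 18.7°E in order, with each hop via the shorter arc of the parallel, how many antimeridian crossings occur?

Leg 1: -141.4° → +168.8°, shortest Δλ = -49.8° (west) — crosses 180°.
Leg 2: +168.8° → +40.6°, shortest Δλ = -128.2° (west) — does not cross 180°.
Leg 3: +40.6° → +162.0°, shortest Δλ = 121.4° (east) — does not cross 180°.
Leg 4: +162.0° → +18.7°, shortest Δλ = -143.3° (west) — does not cross 180°.
Total crossings: 1.

1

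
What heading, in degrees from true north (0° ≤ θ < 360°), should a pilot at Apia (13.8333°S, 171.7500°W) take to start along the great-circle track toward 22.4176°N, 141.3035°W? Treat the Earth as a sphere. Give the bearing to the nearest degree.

Δλ = -141.3035 − -171.7500 = 30.4465°.
θ = atan2( sin Δλ · cos φ₂ , cos φ₁ · sin φ₂ − sin φ₁ · cos φ₂ · cos Δλ )
  = atan2(0.46844, 0.56084) = 39.870° → normalised to [0°, 360°): 39.870°.

40°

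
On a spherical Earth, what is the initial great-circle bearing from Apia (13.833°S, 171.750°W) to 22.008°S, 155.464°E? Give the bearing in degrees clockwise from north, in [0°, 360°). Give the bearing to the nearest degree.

Δλ = 155.464 − -171.750 = 327.214°; wrapped into (−180°, 180°]: -32.786°.
θ = atan2( sin Δλ · cos φ₂ , cos φ₁ · sin φ₂ − sin φ₁ · cos φ₂ · cos Δλ )
  = atan2(-0.50204, -0.17751) = -109.472° → normalised to [0°, 360°): 250.528°.

251°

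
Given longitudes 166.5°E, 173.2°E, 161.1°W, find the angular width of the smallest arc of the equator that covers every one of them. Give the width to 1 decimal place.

Sort the longitudes: -161.1°, +166.5°, +173.2°.
Eastward gaps between consecutive values (wrapping around): 327.6°, 6.7°, 25.7°.
Largest gap = 327.6° ⇒ minimal covering band is its complement: 360° − 327.6° = 32.4°.
Band runs from +166.5° eastward to -161.1°, crossing the antimeridian.

32.4°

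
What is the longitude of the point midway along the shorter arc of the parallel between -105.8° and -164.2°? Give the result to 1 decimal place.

-135.0°

Signed shortest Δλ from -105.8° to -164.2° is -58.4°.
Midpoint longitude = -105.8° + (-58.4°)/2 = -105.8° − 29.2° = -135.0°.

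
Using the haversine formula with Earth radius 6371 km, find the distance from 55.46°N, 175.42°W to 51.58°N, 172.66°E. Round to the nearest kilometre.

897 km

Δλ = 172.66 − -175.42 = 348.08°; wrapped into (−180°, 180°]: -11.92°.
Δφ = 51.58 − 55.46 = -3.88°.
a = sin²(Δφ/2) + cos φ₁ · cos φ₂ · sin²(Δλ/2) = 0.004945.
c = 2·atan2(√a, √(1−a)) = 0.14075 rad → d = 6371·c ≈ 896.74 km.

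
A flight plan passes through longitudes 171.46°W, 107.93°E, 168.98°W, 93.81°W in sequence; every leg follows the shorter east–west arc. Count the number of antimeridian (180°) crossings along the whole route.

Leg 1: -171.46° → +107.93°, shortest Δλ = -80.61° (west) — crosses 180°.
Leg 2: +107.93° → -168.98°, shortest Δλ = 83.09° (east) — crosses 180°.
Leg 3: -168.98° → -93.81°, shortest Δλ = 75.17° (east) — does not cross 180°.
Total crossings: 2.

2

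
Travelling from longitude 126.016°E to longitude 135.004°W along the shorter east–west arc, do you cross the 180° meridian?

Naïve |-135.004 − 126.016| = 261.02° > 180°, so the shorter arc goes the other way round — across 180°.
Signed shortest Δλ = ((-135.004 − 126.016 + 180) mod 360) − 180 = 98.98°.
Going east by 98.98° from +126.016° passes through 180° before reaching -135.004°.

Yes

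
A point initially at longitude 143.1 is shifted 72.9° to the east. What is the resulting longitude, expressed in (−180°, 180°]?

Start at +143.1°; shift +72.9° → +216.0°.
+216.0° lies outside (−180°, 180°]; subtract 360° → -144.0°.

-144.0°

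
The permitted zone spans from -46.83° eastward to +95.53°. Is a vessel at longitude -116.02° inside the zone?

Band width going east from -46.83° to +95.53°: ((95.53 − -46.83) mod 360) = 142.36°.
Offset of -116.02° east of the west edge: ((-116.02 − -46.83) mod 360) = 290.81°.
290.81° > 142.36° ⇒ outside.

No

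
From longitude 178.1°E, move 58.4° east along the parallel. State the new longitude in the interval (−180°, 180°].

Start at +178.1°; shift +58.4° → +236.5°.
+236.5° lies outside (−180°, 180°]; subtract 360° → -123.5°.

123.5°W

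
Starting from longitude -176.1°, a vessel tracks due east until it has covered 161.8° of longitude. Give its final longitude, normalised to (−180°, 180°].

Start at -176.1°; shift +161.8° → -14.3°.
-14.3° already lies in (−180°, 180°].

-14.3°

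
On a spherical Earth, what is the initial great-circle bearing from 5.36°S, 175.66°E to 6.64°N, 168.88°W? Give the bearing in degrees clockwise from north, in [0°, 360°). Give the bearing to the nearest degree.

52°

Δλ = -168.88 − 175.66 = -344.54°; wrapped into (−180°, 180°]: 15.46°.
θ = atan2( sin Δλ · cos φ₂ , cos φ₁ · sin φ₂ − sin φ₁ · cos φ₂ · cos Δλ )
  = atan2(0.26478, 0.20455) = 52.312° → normalised to [0°, 360°): 52.312°.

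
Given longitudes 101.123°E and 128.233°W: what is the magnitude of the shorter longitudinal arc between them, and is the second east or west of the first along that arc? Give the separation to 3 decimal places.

130.644° east

Raw difference: -128.233 − 101.123 = -229.356°.
Normalise into (−180°, 180°]: -229.356° + 360° = 130.644°.
Positive ⇒ the second point lies to the east; separation 130.644°.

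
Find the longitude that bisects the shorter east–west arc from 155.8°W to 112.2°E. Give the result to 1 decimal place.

Signed shortest Δλ from -155.8° to +112.2° is -92.0°.
Midpoint longitude = -155.8° + (-92.0°)/2 = -155.8° − 46.0° = -201.8°.
Normalise into (−180°, 180°]: +158.2°.
(The naïve average (-155.8 + +112.2)/2 = -21.8° is on the wrong side of the globe.)

158.2°E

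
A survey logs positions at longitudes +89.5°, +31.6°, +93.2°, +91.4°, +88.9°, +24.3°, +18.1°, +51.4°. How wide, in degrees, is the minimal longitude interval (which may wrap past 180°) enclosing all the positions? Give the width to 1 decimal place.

75.1°

Sort the longitudes: +18.1°, +24.3°, +31.6°, +51.4°, +88.9°, +89.5°, +91.4°, +93.2°.
Eastward gaps between consecutive values (wrapping around): 6.2°, 7.3°, 19.8°, 37.5°, 0.6°, 1.9°, 1.8°, 284.9°.
Largest gap = 284.9° ⇒ minimal covering band is its complement: 360° − 284.9° = 75.1°.
Band runs from +18.1° eastward to +93.2°.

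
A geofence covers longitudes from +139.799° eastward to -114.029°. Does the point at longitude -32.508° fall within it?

No

Band width going east from +139.799° to -114.029°: ((-114.029 − 139.799) mod 360) = 106.172°.
Offset of -32.508° east of the west edge: ((-32.508 − 139.799) mod 360) = 187.693°.
187.693° > 106.172° ⇒ outside.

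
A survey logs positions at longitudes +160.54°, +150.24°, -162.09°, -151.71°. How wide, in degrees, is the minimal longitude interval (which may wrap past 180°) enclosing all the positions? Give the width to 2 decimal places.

58.05°

Sort the longitudes: -162.09°, -151.71°, +150.24°, +160.54°.
Eastward gaps between consecutive values (wrapping around): 10.38°, 301.95°, 10.30°, 37.37°.
Largest gap = 301.95° ⇒ minimal covering band is its complement: 360° − 301.95° = 58.05°.
Band runs from +150.24° eastward to -151.71°, crossing the antimeridian.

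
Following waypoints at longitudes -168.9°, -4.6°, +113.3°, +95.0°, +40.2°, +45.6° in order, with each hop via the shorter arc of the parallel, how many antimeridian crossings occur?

0

Leg 1: -168.9° → -4.6°, shortest Δλ = 164.3° (east) — does not cross 180°.
Leg 2: -4.6° → +113.3°, shortest Δλ = 117.9° (east) — does not cross 180°.
Leg 3: +113.3° → +95.0°, shortest Δλ = -18.3° (west) — does not cross 180°.
Leg 4: +95.0° → +40.2°, shortest Δλ = -54.8° (west) — does not cross 180°.
Leg 5: +40.2° → +45.6°, shortest Δλ = 5.4° (east) — does not cross 180°.
Total crossings: 0.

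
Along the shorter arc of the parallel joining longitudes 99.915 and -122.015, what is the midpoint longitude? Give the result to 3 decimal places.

+168.950°

Signed shortest Δλ from +99.915° to -122.015° is +138.070°.
Midpoint longitude = +99.915° + (+138.070°)/2 = +99.915° + 69.035° = +168.950°.
(The naïve average (+99.915 + -122.015)/2 = -11.05° is on the wrong side of the globe.)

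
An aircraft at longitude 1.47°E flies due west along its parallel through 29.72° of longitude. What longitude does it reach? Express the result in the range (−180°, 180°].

28.25°W

Start at +1.47°; shift −29.72° → -28.25°.
-28.25° already lies in (−180°, 180°].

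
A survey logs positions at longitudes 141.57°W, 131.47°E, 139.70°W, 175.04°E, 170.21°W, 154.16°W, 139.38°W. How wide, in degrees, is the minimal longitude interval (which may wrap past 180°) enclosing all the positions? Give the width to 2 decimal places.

Sort the longitudes: -170.21°, -154.16°, -141.57°, -139.70°, -139.38°, +131.47°, +175.04°.
Eastward gaps between consecutive values (wrapping around): 16.05°, 12.59°, 1.87°, 0.32°, 270.85°, 43.57°, 14.75°.
Largest gap = 270.85° ⇒ minimal covering band is its complement: 360° − 270.85° = 89.15°.
Band runs from +131.47° eastward to -139.38°, crossing the antimeridian.

89.15°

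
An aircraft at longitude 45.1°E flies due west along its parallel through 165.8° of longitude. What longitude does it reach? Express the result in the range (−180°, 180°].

Start at +45.1°; shift −165.8° → -120.7°.
-120.7° already lies in (−180°, 180°].

120.7°W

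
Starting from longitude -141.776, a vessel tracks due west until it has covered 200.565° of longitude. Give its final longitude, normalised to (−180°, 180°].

Start at -141.776°; shift −200.565° → -342.341°.
-342.341° lies outside (−180°, 180°]; add 360° → +17.659°.

+17.659°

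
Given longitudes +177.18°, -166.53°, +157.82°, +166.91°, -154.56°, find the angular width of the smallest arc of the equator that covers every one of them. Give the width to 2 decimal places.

Sort the longitudes: -166.53°, -154.56°, +157.82°, +166.91°, +177.18°.
Eastward gaps between consecutive values (wrapping around): 11.97°, 312.38°, 9.09°, 10.27°, 16.29°.
Largest gap = 312.38° ⇒ minimal covering band is its complement: 360° − 312.38° = 47.62°.
Band runs from +157.82° eastward to -154.56°, crossing the antimeridian.

47.62°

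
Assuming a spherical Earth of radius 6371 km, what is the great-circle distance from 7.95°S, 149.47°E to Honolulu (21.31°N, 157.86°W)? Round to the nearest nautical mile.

Δλ = -157.86 − 149.47 = -307.33°; wrapped into (−180°, 180°]: 52.67°.
Δφ = 21.31 − -7.95 = 29.26°.
a = sin²(Δφ/2) + cos φ₁ · cos φ₂ · sin²(Δλ/2) = 0.245375.
c = 2·atan2(√a, √(1−a)) = 1.03648 rad → d = 6371·c ≈ 6603.43 km ≈ 3565.57 nmi.

3566 nmi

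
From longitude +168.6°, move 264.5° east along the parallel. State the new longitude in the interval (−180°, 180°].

+73.1°

Start at +168.6°; shift +264.5° → +433.1°.
+433.1° lies outside (−180°, 180°]; subtract 360° → +73.1°.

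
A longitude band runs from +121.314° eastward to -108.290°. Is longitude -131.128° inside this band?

Band width going east from +121.314° to -108.290°: ((-108.290 − 121.314) mod 360) = 130.396°.
Offset of -131.128° east of the west edge: ((-131.128 − 121.314) mod 360) = 107.558°.
107.558° ≤ 130.396° ⇒ inside.

Yes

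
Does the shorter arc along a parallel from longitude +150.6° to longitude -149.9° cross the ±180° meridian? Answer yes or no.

Yes

Naïve |-149.9 − 150.6| = 300.5° > 180°, so the shorter arc goes the other way round — across 180°.
Signed shortest Δλ = ((-149.9 − 150.6 + 180) mod 360) − 180 = 59.5°.
Going east by 59.5° from +150.6° passes through 180° before reaching -149.9°.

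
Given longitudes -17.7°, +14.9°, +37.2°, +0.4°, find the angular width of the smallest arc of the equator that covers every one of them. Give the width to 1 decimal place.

54.9°

Sort the longitudes: -17.7°, +0.4°, +14.9°, +37.2°.
Eastward gaps between consecutive values (wrapping around): 18.1°, 14.5°, 22.3°, 305.1°.
Largest gap = 305.1° ⇒ minimal covering band is its complement: 360° − 305.1° = 54.9°.
Band runs from -17.7° eastward to +37.2°.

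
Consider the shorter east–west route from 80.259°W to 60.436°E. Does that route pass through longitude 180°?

No

Signed shortest Δλ = ((60.436 − -80.259 + 180) mod 360) − 180 = 140.695°.
Going east by 140.695° from -80.259° reaches +60.436° without touching 180°.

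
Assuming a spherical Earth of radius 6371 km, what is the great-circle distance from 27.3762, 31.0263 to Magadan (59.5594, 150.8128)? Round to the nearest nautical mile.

Δλ = 150.8128 − 31.0263 = 119.7865°.
Δφ = 59.5594 − 27.3762 = 32.1832°.
a = sin²(Δφ/2) + cos φ₁ · cos φ₂ · sin²(Δλ/2) = 0.413527.
c = 2·atan2(√a, √(1−a)) = 1.39698 rad → d = 6371·c ≈ 8900.13 km ≈ 4805.69 nmi.

4806 nmi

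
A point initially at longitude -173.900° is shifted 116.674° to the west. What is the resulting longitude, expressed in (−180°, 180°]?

+69.426°

Start at -173.900°; shift −116.674° → -290.574°.
-290.574° lies outside (−180°, 180°]; add 360° → +69.426°.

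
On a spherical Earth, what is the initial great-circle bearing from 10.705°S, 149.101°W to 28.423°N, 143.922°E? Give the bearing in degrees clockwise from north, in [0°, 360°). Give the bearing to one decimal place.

303.3°

Δλ = 143.922 − -149.101 = 293.023°; wrapped into (−180°, 180°]: -66.977°.
θ = atan2( sin Δλ · cos φ₂ , cos φ₁ · sin φ₂ − sin φ₁ · cos φ₂ · cos Δλ )
  = atan2(-0.80941, 0.53158) = -56.705° → normalised to [0°, 360°): 303.295°.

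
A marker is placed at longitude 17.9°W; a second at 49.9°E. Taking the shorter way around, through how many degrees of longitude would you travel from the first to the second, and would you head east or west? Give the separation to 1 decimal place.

Raw difference: 49.9 − -17.9 = 67.8°.
Normalise into (−180°, 180°]: 67.8° stays 67.8°.
Positive ⇒ the second point lies to the east; separation 67.8°.

67.8° east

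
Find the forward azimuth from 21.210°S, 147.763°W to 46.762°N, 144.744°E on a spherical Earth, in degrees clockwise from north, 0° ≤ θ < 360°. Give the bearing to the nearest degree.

Δλ = 144.744 − -147.763 = 292.507°; wrapped into (−180°, 180°]: -67.493°.
θ = atan2( sin Δλ · cos φ₂ , cos φ₁ · sin φ₂ − sin φ₁ · cos φ₂ · cos Δλ )
  = atan2(-0.63285, 0.77404) = -39.270° → normalised to [0°, 360°): 320.730°.

321°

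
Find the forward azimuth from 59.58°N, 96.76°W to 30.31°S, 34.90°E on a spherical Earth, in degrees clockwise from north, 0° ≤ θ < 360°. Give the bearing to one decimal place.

Δλ = 34.90 − -96.76 = 131.66°.
θ = atan2( sin Δλ · cos φ₂ , cos φ₁ · sin φ₂ − sin φ₁ · cos φ₂ · cos Δλ )
  = atan2(0.64498, 0.23931) = 69.643° → normalised to [0°, 360°): 69.643°.

69.6°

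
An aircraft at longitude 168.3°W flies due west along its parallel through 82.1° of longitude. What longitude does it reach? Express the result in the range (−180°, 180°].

109.6°E

Start at -168.3°; shift −82.1° → -250.4°.
-250.4° lies outside (−180°, 180°]; add 360° → +109.6°.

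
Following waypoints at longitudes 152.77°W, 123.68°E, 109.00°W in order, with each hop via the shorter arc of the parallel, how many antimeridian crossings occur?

Leg 1: -152.77° → +123.68°, shortest Δλ = -83.55° (west) — crosses 180°.
Leg 2: +123.68° → -109.00°, shortest Δλ = 127.32° (east) — crosses 180°.
Total crossings: 2.

2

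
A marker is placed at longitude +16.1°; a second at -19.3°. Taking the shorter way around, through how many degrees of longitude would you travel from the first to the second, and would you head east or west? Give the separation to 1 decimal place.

35.4° west

Raw difference: -19.3 − 16.1 = -35.4°.
Normalise into (−180°, 180°]: -35.4° stays -35.4°.
Negative ⇒ the second point lies to the west; separation 35.4°.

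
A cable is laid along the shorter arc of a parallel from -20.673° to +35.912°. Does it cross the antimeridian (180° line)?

Signed shortest Δλ = ((35.912 − -20.673 + 180) mod 360) − 180 = 56.585°.
Going east by 56.585° from -20.673° reaches +35.912° without touching 180°.

No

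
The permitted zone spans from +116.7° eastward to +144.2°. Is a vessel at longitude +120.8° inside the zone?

Band width going east from +116.7° to +144.2°: ((144.2 − 116.7) mod 360) = 27.5°.
Offset of +120.8° east of the west edge: ((120.8 − 116.7) mod 360) = 4.1°.
4.1° ≤ 27.5° ⇒ inside.

Yes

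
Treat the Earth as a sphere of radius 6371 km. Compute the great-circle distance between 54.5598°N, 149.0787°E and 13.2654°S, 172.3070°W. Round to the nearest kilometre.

8371 km

Δλ = -172.3070 − 149.0787 = -321.3857°; wrapped into (−180°, 180°]: 38.6143°.
Δφ = -13.2654 − 54.5598 = -67.8252°.
a = sin²(Δφ/2) + cos φ₁ · cos φ₂ · sin²(Δλ/2) = 0.372980.
c = 2·atan2(√a, √(1−a)) = 1.31394 rad → d = 6371·c ≈ 8371.12 km.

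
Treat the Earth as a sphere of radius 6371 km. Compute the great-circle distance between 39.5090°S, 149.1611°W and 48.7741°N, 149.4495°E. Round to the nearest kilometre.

Δλ = 149.4495 − -149.1611 = 298.6106°; wrapped into (−180°, 180°]: -61.3894°.
Δφ = 48.7741 − -39.5090 = 88.2831°.
a = sin²(Δφ/2) + cos φ₁ · cos φ₂ · sin²(Δλ/2) = 0.617510.
c = 2·atan2(√a, √(1−a)) = 1.80803 rad → d = 6371·c ≈ 11518.99 km.

11519 km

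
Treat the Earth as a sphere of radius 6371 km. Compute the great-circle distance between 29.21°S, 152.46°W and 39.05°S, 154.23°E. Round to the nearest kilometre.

Δλ = 154.23 − -152.46 = 306.69°; wrapped into (−180°, 180°]: -53.31°.
Δφ = -39.05 − -29.21 = -9.84°.
a = sin²(Δφ/2) + cos φ₁ · cos φ₂ · sin²(Δλ/2) = 0.143776.
c = 2·atan2(√a, √(1−a)) = 0.77782 rad → d = 6371·c ≈ 4955.47 km.

4955 km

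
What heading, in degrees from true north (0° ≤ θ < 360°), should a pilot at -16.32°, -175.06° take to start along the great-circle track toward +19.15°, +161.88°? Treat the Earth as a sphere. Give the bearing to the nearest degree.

327°

Δλ = 161.88 − -175.06 = 336.94°; wrapped into (−180°, 180°]: -23.06°.
θ = atan2( sin Δλ · cos φ₂ , cos φ₁ · sin φ₂ − sin φ₁ · cos φ₂ · cos Δλ )
  = atan2(-0.37002, 0.55907) = -33.499° → normalised to [0°, 360°): 326.501°.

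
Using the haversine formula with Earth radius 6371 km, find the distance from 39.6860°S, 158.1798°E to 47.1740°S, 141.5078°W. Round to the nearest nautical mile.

2601 nmi

Δλ = -141.5078 − 158.1798 = -299.6876°; wrapped into (−180°, 180°]: 60.3124°.
Δφ = -47.1740 − -39.6860 = -7.4880°.
a = sin²(Δφ/2) + cos φ₁ · cos φ₂ · sin²(Δλ/2) = 0.136282.
c = 2·atan2(√a, √(1−a)) = 0.75622 rad → d = 6371·c ≈ 4817.87 km ≈ 2601.44 nmi.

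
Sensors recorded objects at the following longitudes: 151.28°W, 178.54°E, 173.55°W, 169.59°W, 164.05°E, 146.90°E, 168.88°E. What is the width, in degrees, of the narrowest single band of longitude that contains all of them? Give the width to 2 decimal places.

Sort the longitudes: -173.55°, -169.59°, -151.28°, +146.90°, +164.05°, +168.88°, +178.54°.
Eastward gaps between consecutive values (wrapping around): 3.96°, 18.31°, 298.18°, 17.15°, 4.83°, 9.66°, 7.91°.
Largest gap = 298.18° ⇒ minimal covering band is its complement: 360° − 298.18° = 61.82°.
Band runs from +146.90° eastward to -151.28°, crossing the antimeridian.

61.82°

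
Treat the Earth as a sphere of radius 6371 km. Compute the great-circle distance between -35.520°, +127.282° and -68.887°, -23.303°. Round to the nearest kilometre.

Δλ = -23.303 − 127.282 = -150.585°.
Δφ = -68.887 − -35.520 = -33.367°.
a = sin²(Δφ/2) + cos φ₁ · cos φ₂ · sin²(Δλ/2) = 0.356698.
c = 2·atan2(√a, √(1−a)) = 1.28012 rad → d = 6371·c ≈ 8155.62 km.

8156 km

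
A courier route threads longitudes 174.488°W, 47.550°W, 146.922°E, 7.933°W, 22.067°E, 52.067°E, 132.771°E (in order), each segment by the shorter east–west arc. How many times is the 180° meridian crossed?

1

Leg 1: -174.488° → -47.550°, shortest Δλ = 126.938° (east) — does not cross 180°.
Leg 2: -47.550° → +146.922°, shortest Δλ = -165.528° (west) — crosses 180°.
Leg 3: +146.922° → -7.933°, shortest Δλ = -154.855° (west) — does not cross 180°.
Leg 4: -7.933° → +22.067°, shortest Δλ = 30.0° (east) — does not cross 180°.
Leg 5: +22.067° → +52.067°, shortest Δλ = 30.0° (east) — does not cross 180°.
Leg 6: +52.067° → +132.771°, shortest Δλ = 80.704° (east) — does not cross 180°.
Total crossings: 1.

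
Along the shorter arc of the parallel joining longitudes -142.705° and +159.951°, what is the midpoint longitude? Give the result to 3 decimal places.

Signed shortest Δλ from -142.705° to +159.951° is -57.344°.
Midpoint longitude = -142.705° + (-57.344°)/2 = -142.705° − 28.672° = -171.377°.
(The naïve average (-142.705 + +159.951)/2 = 8.623° is on the wrong side of the globe.)

-171.377°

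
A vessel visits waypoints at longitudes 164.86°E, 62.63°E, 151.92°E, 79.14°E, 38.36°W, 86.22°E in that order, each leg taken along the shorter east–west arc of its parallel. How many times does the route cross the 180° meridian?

Leg 1: +164.86° → +62.63°, shortest Δλ = -102.23° (west) — does not cross 180°.
Leg 2: +62.63° → +151.92°, shortest Δλ = 89.29° (east) — does not cross 180°.
Leg 3: +151.92° → +79.14°, shortest Δλ = -72.78° (west) — does not cross 180°.
Leg 4: +79.14° → -38.36°, shortest Δλ = -117.5° (west) — does not cross 180°.
Leg 5: -38.36° → +86.22°, shortest Δλ = 124.58° (east) — does not cross 180°.
Total crossings: 0.

0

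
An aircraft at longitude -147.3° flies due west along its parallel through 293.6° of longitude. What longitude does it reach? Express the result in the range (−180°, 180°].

Start at -147.3°; shift −293.6° → -440.9°.
-440.9° lies outside (−180°, 180°]; add 360° → -80.9°.

-80.9°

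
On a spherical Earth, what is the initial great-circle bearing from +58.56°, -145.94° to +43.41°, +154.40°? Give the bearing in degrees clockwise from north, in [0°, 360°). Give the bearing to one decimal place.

Δλ = 154.40 − -145.94 = 300.34°; wrapped into (−180°, 180°]: -59.66°.
θ = atan2( sin Δλ · cos φ₂ , cos φ₁ · sin φ₂ − sin φ₁ · cos φ₂ · cos Δλ )
  = atan2(-0.62696, 0.04537) = -85.861° → normalised to [0°, 360°): 274.139°.

274.1°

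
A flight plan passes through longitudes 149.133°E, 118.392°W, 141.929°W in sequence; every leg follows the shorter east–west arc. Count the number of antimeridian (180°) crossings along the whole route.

1

Leg 1: +149.133° → -118.392°, shortest Δλ = 92.475° (east) — crosses 180°.
Leg 2: -118.392° → -141.929°, shortest Δλ = -23.537° (west) — does not cross 180°.
Total crossings: 1.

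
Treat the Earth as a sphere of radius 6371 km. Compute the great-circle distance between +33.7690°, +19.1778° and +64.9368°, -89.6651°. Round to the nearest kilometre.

Δλ = -89.6651 − 19.1778 = -108.8429°.
Δφ = 64.9368 − 33.7690 = 31.1678°.
a = sin²(Δφ/2) + cos φ₁ · cos φ₂ · sin²(Δλ/2) = 0.305113.
c = 2·atan2(√a, √(1−a)) = 1.17041 rad → d = 6371·c ≈ 7456.69 km.

7457 km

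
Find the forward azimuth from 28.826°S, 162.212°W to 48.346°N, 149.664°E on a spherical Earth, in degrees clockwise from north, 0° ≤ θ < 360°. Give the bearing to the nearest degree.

Δλ = 149.664 − -162.212 = 311.876°; wrapped into (−180°, 180°]: -48.124°.
θ = atan2( sin Δλ · cos φ₂ , cos φ₁ · sin φ₂ − sin φ₁ · cos φ₂ · cos Δλ )
  = atan2(-0.49488, 0.86850) = -29.675° → normalised to [0°, 360°): 330.325°.

330°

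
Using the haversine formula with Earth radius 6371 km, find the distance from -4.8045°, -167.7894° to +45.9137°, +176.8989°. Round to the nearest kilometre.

5840 km

Δλ = 176.8989 − -167.7894 = 344.6883°; wrapped into (−180°, 180°]: -15.3117°.
Δφ = 45.9137 − -4.8045 = 50.7182°.
a = sin²(Δφ/2) + cos φ₁ · cos φ₂ · sin²(Δλ/2) = 0.195737.
c = 2·atan2(√a, √(1−a)) = 0.91660 rad → d = 6371·c ≈ 5839.63 km.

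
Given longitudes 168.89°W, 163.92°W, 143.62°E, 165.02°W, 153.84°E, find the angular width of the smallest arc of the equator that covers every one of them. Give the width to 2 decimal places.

52.46°

Sort the longitudes: -168.89°, -165.02°, -163.92°, +143.62°, +153.84°.
Eastward gaps between consecutive values (wrapping around): 3.87°, 1.10°, 307.54°, 10.22°, 37.27°.
Largest gap = 307.54° ⇒ minimal covering band is its complement: 360° − 307.54° = 52.46°.
Band runs from +143.62° eastward to -163.92°, crossing the antimeridian.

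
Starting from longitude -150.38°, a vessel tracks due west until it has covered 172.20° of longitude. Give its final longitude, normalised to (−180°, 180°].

+37.42°

Start at -150.38°; shift −172.20° → -322.58°.
-322.58° lies outside (−180°, 180°]; add 360° → +37.42°.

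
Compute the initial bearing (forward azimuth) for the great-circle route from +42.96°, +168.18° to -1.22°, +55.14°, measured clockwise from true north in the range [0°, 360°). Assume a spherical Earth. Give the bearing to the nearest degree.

Δλ = 55.14 − 168.18 = -113.04°.
θ = atan2( sin Δλ · cos φ₂ , cos φ₁ · sin φ₂ − sin φ₁ · cos φ₂ · cos Δλ )
  = atan2(-0.92002, 0.25107) = -74.736° → normalised to [0°, 360°): 285.264°.

285°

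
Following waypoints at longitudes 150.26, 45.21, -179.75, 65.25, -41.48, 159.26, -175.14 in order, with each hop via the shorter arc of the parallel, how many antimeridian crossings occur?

4

Leg 1: +150.26° → +45.21°, shortest Δλ = -105.05° (west) — does not cross 180°.
Leg 2: +45.21° → -179.75°, shortest Δλ = 135.04° (east) — crosses 180°.
Leg 3: -179.75° → +65.25°, shortest Δλ = -115.0° (west) — crosses 180°.
Leg 4: +65.25° → -41.48°, shortest Δλ = -106.73° (west) — does not cross 180°.
Leg 5: -41.48° → +159.26°, shortest Δλ = -159.26° (west) — crosses 180°.
Leg 6: +159.26° → -175.14°, shortest Δλ = 25.6° (east) — crosses 180°.
Total crossings: 4.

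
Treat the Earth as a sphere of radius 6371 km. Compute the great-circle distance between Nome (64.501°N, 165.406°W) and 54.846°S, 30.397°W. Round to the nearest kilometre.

17342 km

Δλ = -30.397 − -165.406 = 135.009°.
Δφ = -54.846 − 64.501 = -119.347°.
a = sin²(Δφ/2) + cos φ₁ · cos φ₂ · sin²(Δλ/2) = 0.956632.
c = 2·atan2(√a, √(1−a)) = 2.72202 rad → d = 6371·c ≈ 17342.00 km.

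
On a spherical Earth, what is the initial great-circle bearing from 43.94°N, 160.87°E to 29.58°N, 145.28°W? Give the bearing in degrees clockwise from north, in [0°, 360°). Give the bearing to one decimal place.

Δλ = -145.28 − 160.87 = -306.15°; wrapped into (−180°, 180°]: 53.85°.
θ = atan2( sin Δλ · cos φ₂ , cos φ₁ · sin φ₂ − sin φ₁ · cos φ₂ · cos Δλ )
  = atan2(0.70223, -0.00053) = 90.043° → normalised to [0°, 360°): 90.043°.

90.0°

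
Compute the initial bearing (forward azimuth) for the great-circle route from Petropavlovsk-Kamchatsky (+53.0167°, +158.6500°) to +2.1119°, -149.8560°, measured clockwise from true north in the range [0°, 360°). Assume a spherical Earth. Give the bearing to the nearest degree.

Δλ = -149.8560 − 158.6500 = -308.5060°; wrapped into (−180°, 180°]: 51.4940°.
θ = atan2( sin Δλ · cos φ₂ , cos φ₁ · sin φ₂ − sin φ₁ · cos φ₂ · cos Δλ )
  = atan2(0.78201, -0.47483) = 121.266° → normalised to [0°, 360°): 121.266°.

121°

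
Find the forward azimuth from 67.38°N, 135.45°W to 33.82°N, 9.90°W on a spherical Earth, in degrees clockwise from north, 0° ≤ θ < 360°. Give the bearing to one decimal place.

Δλ = -9.90 − -135.45 = 125.55°.
θ = atan2( sin Δλ · cos φ₂ , cos φ₁ · sin φ₂ − sin φ₁ · cos φ₂ · cos Δλ )
  = atan2(0.67594, 0.65995) = 45.686° → normalised to [0°, 360°): 45.686°.

45.7°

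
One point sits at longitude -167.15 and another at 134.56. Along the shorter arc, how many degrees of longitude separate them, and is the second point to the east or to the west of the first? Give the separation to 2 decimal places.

58.29° west

Raw difference: 134.56 − -167.15 = 301.71°.
Normalise into (−180°, 180°]: 301.71° − 360° = -58.29°.
Negative ⇒ the second point lies to the west; separation 58.29°.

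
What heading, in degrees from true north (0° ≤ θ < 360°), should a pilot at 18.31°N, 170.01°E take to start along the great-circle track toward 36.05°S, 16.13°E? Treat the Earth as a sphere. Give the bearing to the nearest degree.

227°

Δλ = 16.13 − 170.01 = -153.88°.
θ = atan2( sin Δλ · cos φ₂ , cos φ₁ · sin φ₂ − sin φ₁ · cos φ₂ · cos Δλ )
  = atan2(-0.35595, -0.33064) = -132.889° → normalised to [0°, 360°): 227.111°.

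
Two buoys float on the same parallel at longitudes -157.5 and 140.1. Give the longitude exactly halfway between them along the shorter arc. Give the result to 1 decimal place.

+171.3°

Signed shortest Δλ from -157.5° to +140.1° is -62.4°.
Midpoint longitude = -157.5° + (-62.4°)/2 = -157.5° − 31.2° = -188.7°.
Normalise into (−180°, 180°]: +171.3°.
(The naïve average (-157.5 + +140.1)/2 = -8.7° is on the wrong side of the globe.)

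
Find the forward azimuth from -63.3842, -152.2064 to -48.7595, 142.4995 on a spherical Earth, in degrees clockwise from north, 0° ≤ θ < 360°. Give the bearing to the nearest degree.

Δλ = 142.4995 − -152.2064 = 294.7059°; wrapped into (−180°, 180°]: -65.2941°.
θ = atan2( sin Δλ · cos φ₂ , cos φ₁ · sin φ₂ − sin φ₁ · cos φ₂ · cos Δλ )
  = atan2(-0.59888, -0.09055) = -98.598° → normalised to [0°, 360°): 261.402°.

261°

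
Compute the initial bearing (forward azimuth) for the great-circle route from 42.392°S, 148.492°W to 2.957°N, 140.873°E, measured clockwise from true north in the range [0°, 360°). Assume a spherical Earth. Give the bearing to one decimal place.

Δλ = 140.873 − -148.492 = 289.365°; wrapped into (−180°, 180°]: -70.635°.
θ = atan2( sin Δλ · cos φ₂ , cos φ₁ · sin φ₂ − sin φ₁ · cos φ₂ · cos Δλ )
  = atan2(-0.94217, 0.26136) = -74.496° → normalised to [0°, 360°): 285.504°.

285.5°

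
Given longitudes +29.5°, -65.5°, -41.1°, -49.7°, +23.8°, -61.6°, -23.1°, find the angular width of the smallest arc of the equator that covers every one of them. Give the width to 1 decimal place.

95.0°

Sort the longitudes: -65.5°, -61.6°, -49.7°, -41.1°, -23.1°, +23.8°, +29.5°.
Eastward gaps between consecutive values (wrapping around): 3.9°, 11.9°, 8.6°, 18.0°, 46.9°, 5.7°, 265.0°.
Largest gap = 265.0° ⇒ minimal covering band is its complement: 360° − 265.0° = 95.0°.
Band runs from -65.5° eastward to +29.5°.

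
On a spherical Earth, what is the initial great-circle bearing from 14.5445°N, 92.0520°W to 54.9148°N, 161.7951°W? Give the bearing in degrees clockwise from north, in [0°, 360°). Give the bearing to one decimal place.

324.0°

Δλ = -161.7951 − -92.0520 = -69.7431°.
θ = atan2( sin Δλ · cos φ₂ , cos φ₁ · sin φ₂ − sin φ₁ · cos φ₂ · cos Δλ )
  = atan2(-0.53924, 0.74210) = -36.004° → normalised to [0°, 360°): 323.996°.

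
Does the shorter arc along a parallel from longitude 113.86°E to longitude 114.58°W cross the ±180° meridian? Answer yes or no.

Naïve |-114.58 − 113.86| = 228.44° > 180°, so the shorter arc goes the other way round — across 180°.
Signed shortest Δλ = ((-114.58 − 113.86 + 180) mod 360) − 180 = 131.56°.
Going east by 131.56° from +113.86° passes through 180° before reaching -114.58°.

Yes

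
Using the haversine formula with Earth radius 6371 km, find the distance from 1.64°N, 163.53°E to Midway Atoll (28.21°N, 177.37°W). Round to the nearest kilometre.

Δλ = -177.37 − 163.53 = -340.90°; wrapped into (−180°, 180°]: 19.10°.
Δφ = 28.21 − 1.64 = 26.57°.
a = sin²(Δφ/2) + cos φ₁ · cos φ₂ · sin²(Δλ/2) = 0.077052.
c = 2·atan2(√a, √(1−a)) = 0.56255 rad → d = 6371·c ≈ 3584.02 km.

3584 km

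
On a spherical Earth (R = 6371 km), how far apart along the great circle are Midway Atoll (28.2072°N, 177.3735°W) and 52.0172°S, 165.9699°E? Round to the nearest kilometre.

9067 km

Δλ = 165.9699 − -177.3735 = 343.3434°; wrapped into (−180°, 180°]: -16.6566°.
Δφ = -52.0172 − 28.2072 = -80.2244°.
a = sin²(Δφ/2) + cos φ₁ · cos φ₂ · sin²(Δλ/2) = 0.426483.
c = 2·atan2(√a, √(1−a)) = 1.42323 rad → d = 6371·c ≈ 9067.39 km.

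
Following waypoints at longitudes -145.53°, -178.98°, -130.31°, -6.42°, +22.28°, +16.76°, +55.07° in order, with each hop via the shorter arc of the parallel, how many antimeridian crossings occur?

0

Leg 1: -145.53° → -178.98°, shortest Δλ = -33.45° (west) — does not cross 180°.
Leg 2: -178.98° → -130.31°, shortest Δλ = 48.67° (east) — does not cross 180°.
Leg 3: -130.31° → -6.42°, shortest Δλ = 123.89° (east) — does not cross 180°.
Leg 4: -6.42° → +22.28°, shortest Δλ = 28.7° (east) — does not cross 180°.
Leg 5: +22.28° → +16.76°, shortest Δλ = -5.52° (west) — does not cross 180°.
Leg 6: +16.76° → +55.07°, shortest Δλ = 38.31° (east) — does not cross 180°.
Total crossings: 0.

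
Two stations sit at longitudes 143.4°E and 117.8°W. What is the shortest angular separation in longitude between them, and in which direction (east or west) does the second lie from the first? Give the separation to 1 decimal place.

98.8° east

Raw difference: -117.8 − 143.4 = -261.2°.
Normalise into (−180°, 180°]: -261.2° + 360° = 98.8°.
Positive ⇒ the second point lies to the east; separation 98.8°.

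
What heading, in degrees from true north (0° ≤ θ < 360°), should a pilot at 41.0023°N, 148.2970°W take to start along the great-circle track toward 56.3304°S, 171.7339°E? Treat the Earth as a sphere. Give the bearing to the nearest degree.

201°

Δλ = 171.7339 − -148.2970 = 320.0309°; wrapped into (−180°, 180°]: -39.9691°.
θ = atan2( sin Δλ · cos φ₂ , cos φ₁ · sin φ₂ − sin φ₁ · cos φ₂ · cos Δλ )
  = atan2(-0.35613, -0.90685) = -158.559° → normalised to [0°, 360°): 201.441°.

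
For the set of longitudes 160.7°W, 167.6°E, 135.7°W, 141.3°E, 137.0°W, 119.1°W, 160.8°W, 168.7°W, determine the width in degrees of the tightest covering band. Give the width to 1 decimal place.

Sort the longitudes: -168.7°, -160.8°, -160.7°, -137.0°, -135.7°, -119.1°, +141.3°, +167.6°.
Eastward gaps between consecutive values (wrapping around): 7.9°, 0.1°, 23.7°, 1.3°, 16.6°, 260.4°, 26.3°, 23.7°.
Largest gap = 260.4° ⇒ minimal covering band is its complement: 360° − 260.4° = 99.6°.
Band runs from +141.3° eastward to -119.1°, crossing the antimeridian.

99.6°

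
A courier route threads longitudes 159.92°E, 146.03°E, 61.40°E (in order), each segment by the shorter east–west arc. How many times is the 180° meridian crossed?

0

Leg 1: +159.92° → +146.03°, shortest Δλ = -13.89° (west) — does not cross 180°.
Leg 2: +146.03° → +61.40°, shortest Δλ = -84.63° (west) — does not cross 180°.
Total crossings: 0.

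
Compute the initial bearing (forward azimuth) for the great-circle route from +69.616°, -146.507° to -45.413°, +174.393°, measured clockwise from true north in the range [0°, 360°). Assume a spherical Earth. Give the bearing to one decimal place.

Δλ = 174.393 − -146.507 = 320.900°; wrapped into (−180°, 180°]: -39.100°.
θ = atan2( sin Δλ · cos φ₂ , cos φ₁ · sin φ₂ − sin φ₁ · cos φ₂ · cos Δλ )
  = atan2(-0.44273, -0.75873) = -149.736° → normalised to [0°, 360°): 210.264°.

210.3°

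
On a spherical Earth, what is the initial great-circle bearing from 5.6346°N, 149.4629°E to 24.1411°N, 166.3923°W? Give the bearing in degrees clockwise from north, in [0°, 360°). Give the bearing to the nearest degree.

62°

Δλ = -166.3923 − 149.4629 = -315.8552°; wrapped into (−180°, 180°]: 44.1448°.
θ = atan2( sin Δλ · cos φ₂ , cos φ₁ · sin φ₂ − sin φ₁ · cos φ₂ · cos Δλ )
  = atan2(0.63556, 0.34272) = 61.665° → normalised to [0°, 360°): 61.665°.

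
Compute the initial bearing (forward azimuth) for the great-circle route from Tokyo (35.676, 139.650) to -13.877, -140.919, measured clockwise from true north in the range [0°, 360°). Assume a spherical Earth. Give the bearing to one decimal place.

107.4°

Δλ = -140.919 − 139.650 = -280.569°; wrapped into (−180°, 180°]: 79.431°.
θ = atan2( sin Δλ · cos φ₂ , cos φ₁ · sin φ₂ − sin φ₁ · cos φ₂ · cos Δλ )
  = atan2(0.95434, -0.29868) = 107.378° → normalised to [0°, 360°): 107.378°.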